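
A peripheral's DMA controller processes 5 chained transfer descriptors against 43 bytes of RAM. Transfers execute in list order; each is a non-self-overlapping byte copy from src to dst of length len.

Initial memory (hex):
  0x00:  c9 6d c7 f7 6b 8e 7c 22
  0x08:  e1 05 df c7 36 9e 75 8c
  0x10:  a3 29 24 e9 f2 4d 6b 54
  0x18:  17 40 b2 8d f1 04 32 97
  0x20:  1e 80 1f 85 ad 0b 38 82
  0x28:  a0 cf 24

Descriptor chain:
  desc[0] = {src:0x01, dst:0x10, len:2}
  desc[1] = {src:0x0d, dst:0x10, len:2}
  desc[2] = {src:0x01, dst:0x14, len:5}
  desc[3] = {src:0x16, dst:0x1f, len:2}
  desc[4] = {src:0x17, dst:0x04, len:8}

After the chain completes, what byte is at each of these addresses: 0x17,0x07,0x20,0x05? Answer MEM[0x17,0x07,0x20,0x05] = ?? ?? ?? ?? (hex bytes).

MEM[0x17,0x07,0x20,0x05] = 6b b2 6b 8e

#0 dst[0x10+2] := {0x6d,0xc7}
#1 dst[0x10+2] := {0x9e,0x75}
#2 dst[0x14+5] := {0x6d,0xc7,0xf7,0x6b,0x8e}
#3 dst[0x1f+2] := {0xf7,0x6b}
#4 dst[0x04+8] := {0x6b,0x8e,0x40,0xb2,0x8d,0xf1,0x04,0x32}
query mem[0x17]=0x6b, mem[0x07]=0xb2, mem[0x20]=0x6b, mem[0x05]=0x8e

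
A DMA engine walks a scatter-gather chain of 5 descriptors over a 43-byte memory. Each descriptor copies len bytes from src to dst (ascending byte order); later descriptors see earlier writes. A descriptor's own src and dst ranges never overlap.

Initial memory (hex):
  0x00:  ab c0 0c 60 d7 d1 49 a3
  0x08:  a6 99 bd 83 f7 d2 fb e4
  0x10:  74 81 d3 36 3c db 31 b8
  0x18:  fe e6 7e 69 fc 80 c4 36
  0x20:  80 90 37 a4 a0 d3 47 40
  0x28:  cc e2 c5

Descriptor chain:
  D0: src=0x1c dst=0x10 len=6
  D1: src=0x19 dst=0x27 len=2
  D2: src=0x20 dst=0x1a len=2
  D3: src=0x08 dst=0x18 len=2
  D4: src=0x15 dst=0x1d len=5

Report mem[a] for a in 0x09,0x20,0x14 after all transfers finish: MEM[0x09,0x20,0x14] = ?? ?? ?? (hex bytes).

D0: mem[0x10..0x15] <- [fc 80 c4 36 80 90]
D1: mem[0x27..0x28] <- [e6 7e]
D2: mem[0x1a..0x1b] <- [80 90]
D3: mem[0x18..0x19] <- [a6 99]
D4: mem[0x1d..0x21] <- [90 31 b8 a6 99]
query mem[0x09]=0x99, mem[0x20]=0xa6, mem[0x14]=0x80

MEM[0x09,0x20,0x14] = 99 a6 80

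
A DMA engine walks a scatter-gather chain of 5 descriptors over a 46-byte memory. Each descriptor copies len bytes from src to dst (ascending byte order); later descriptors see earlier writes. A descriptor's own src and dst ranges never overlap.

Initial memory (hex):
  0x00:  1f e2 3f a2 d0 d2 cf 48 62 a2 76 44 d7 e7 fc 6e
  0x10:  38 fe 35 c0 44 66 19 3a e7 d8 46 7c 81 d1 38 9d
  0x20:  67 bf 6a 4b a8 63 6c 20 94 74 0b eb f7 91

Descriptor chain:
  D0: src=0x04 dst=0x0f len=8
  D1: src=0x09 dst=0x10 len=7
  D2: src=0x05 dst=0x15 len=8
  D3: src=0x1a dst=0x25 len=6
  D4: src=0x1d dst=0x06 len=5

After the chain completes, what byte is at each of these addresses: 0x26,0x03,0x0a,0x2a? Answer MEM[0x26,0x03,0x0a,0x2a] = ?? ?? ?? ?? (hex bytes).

MEM[0x26,0x03,0x0a,0x2a] = 44 a2 bf 9d

D0: mem[0x0f..0x16] <- [d0 d2 cf 48 62 a2 76 44]
D1: mem[0x10..0x16] <- [a2 76 44 d7 e7 fc d0]
D2: mem[0x15..0x1c] <- [d2 cf 48 62 a2 76 44 d7]
D3: mem[0x25..0x2a] <- [76 44 d7 d1 38 9d]
D4: mem[0x06..0x0a] <- [d1 38 9d 67 bf]
query mem[0x26]=0x44, mem[0x03]=0xa2, mem[0x0a]=0xbf, mem[0x2a]=0x9d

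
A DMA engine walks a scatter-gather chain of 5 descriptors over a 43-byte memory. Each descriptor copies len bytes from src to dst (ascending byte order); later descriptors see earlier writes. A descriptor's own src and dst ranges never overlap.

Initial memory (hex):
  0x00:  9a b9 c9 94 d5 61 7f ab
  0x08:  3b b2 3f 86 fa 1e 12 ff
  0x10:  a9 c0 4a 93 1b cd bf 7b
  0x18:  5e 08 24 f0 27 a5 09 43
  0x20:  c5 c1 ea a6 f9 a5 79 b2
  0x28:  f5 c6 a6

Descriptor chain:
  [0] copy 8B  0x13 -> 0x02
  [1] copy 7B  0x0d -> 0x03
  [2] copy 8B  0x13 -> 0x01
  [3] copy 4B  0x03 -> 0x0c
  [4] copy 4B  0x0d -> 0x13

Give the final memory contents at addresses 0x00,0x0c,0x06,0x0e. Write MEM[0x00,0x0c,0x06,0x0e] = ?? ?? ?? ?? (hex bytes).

MEM[0x00,0x0c,0x06,0x0e] = 9a cd 5e 7b

#0 dst[0x02+8] := {0x93,0x1b,0xcd,0xbf,0x7b,0x5e,0x08,0x24}
#1 dst[0x03+7] := {0x1e,0x12,0xff,0xa9,0xc0,0x4a,0x93}
#2 dst[0x01+8] := {0x93,0x1b,0xcd,0xbf,0x7b,0x5e,0x08,0x24}
#3 dst[0x0c+4] := {0xcd,0xbf,0x7b,0x5e}
#4 dst[0x13+4] := {0xbf,0x7b,0x5e,0xa9}
query mem[0x00]=0x9a, mem[0x0c]=0xcd, mem[0x06]=0x5e, mem[0x0e]=0x7b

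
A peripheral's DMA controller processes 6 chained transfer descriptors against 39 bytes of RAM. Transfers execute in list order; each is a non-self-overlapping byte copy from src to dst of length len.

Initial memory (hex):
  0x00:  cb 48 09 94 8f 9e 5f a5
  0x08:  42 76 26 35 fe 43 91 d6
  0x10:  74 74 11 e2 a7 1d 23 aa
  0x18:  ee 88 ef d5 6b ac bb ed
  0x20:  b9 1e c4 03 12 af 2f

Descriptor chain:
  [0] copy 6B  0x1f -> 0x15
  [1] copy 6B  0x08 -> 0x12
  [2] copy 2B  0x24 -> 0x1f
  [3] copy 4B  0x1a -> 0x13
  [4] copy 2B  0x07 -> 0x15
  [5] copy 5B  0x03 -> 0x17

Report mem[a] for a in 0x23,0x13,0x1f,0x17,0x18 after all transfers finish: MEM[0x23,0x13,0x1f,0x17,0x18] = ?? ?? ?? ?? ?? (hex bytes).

  after D0: wrote 6B at 0x15 = edb91ec40312
  after D1: wrote 6B at 0x12 = 42762635fe43
  after D2: wrote 2B at 0x1f = 12af
  after D3: wrote 4B at 0x13 = 12d56bac
  after D4: wrote 2B at 0x15 = a542
  after D5: wrote 5B at 0x17 = 948f9e5fa5
query mem[0x23]=0x03, mem[0x13]=0x12, mem[0x1f]=0x12, mem[0x17]=0x94, mem[0x18]=0x8f

MEM[0x23,0x13,0x1f,0x17,0x18] = 03 12 12 94 8f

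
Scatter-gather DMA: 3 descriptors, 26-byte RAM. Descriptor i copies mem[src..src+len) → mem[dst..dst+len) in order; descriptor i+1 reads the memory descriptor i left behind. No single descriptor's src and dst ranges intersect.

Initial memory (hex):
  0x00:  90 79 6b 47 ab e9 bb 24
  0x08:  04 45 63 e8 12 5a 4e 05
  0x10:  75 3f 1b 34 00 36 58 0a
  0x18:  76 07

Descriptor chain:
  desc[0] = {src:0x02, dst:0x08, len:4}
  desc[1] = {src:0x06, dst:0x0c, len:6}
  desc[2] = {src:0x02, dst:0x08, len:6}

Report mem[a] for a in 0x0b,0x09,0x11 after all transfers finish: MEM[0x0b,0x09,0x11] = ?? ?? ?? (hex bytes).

  after D0: wrote 4B at 0x08 = 6b47abe9
  after D1: wrote 6B at 0x0c = bb246b47abe9
  after D2: wrote 6B at 0x08 = 6b47abe9bb24
query mem[0x0b]=0xe9, mem[0x09]=0x47, mem[0x11]=0xe9

MEM[0x0b,0x09,0x11] = e9 47 e9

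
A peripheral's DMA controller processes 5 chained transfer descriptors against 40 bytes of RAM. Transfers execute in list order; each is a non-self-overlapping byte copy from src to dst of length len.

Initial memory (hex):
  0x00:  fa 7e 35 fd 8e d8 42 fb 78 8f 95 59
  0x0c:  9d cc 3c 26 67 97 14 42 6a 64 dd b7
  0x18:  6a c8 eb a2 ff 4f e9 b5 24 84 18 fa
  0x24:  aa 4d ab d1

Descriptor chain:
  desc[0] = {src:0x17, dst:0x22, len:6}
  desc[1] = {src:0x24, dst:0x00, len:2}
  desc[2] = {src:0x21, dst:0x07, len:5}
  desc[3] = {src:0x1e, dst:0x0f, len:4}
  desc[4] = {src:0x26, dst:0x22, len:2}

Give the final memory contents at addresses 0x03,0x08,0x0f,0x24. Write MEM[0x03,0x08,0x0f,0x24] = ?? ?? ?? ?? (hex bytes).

D0: mem[0x22..0x27] <- [b7 6a c8 eb a2 ff]
D1: mem[0x00..0x01] <- [c8 eb]
D2: mem[0x07..0x0b] <- [84 b7 6a c8 eb]
D3: mem[0x0f..0x12] <- [e9 b5 24 84]
D4: mem[0x22..0x23] <- [a2 ff]
query mem[0x03]=0xfd, mem[0x08]=0xb7, mem[0x0f]=0xe9, mem[0x24]=0xc8

MEM[0x03,0x08,0x0f,0x24] = fd b7 e9 c8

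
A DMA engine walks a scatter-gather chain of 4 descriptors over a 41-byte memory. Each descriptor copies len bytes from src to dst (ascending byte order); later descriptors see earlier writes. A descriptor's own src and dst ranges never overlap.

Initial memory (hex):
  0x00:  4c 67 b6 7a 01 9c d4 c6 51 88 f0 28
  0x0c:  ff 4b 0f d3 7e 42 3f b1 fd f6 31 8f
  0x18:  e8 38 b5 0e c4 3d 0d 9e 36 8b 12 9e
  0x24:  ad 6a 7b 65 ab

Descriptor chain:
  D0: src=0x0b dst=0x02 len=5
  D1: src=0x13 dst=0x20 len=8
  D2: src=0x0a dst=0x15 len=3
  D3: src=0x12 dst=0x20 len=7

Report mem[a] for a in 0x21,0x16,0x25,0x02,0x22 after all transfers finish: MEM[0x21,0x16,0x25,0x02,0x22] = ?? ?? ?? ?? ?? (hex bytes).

MEM[0x21,0x16,0x25,0x02,0x22] = b1 28 ff 28 fd

  after D0: wrote 5B at 0x02 = 28ff4b0fd3
  after D1: wrote 8B at 0x20 = b1fdf6318fe838b5
  after D2: wrote 3B at 0x15 = f028ff
  after D3: wrote 7B at 0x20 = 3fb1fdf028ffe8
query mem[0x21]=0xb1, mem[0x16]=0x28, mem[0x25]=0xff, mem[0x02]=0x28, mem[0x22]=0xfd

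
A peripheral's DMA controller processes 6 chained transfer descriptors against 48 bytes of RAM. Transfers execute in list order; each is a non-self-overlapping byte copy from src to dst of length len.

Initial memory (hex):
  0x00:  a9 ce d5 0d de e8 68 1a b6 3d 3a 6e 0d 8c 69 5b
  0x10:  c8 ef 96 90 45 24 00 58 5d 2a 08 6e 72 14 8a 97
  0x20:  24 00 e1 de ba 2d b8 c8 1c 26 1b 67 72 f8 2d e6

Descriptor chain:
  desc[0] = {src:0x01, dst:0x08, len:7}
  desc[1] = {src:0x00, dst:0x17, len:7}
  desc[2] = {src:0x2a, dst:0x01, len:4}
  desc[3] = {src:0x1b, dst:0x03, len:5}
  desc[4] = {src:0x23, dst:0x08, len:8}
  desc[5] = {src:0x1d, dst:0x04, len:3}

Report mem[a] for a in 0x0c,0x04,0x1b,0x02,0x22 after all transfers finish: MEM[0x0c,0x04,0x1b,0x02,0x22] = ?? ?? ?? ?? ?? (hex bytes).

MEM[0x0c,0x04,0x1b,0x02,0x22] = c8 68 de 67 e1

#0 dst[0x08+7] := {0xce,0xd5,0x0d,0xde,0xe8,0x68,0x1a}
#1 dst[0x17+7] := {0xa9,0xce,0xd5,0x0d,0xde,0xe8,0x68}
#2 dst[0x01+4] := {0x1b,0x67,0x72,0xf8}
#3 dst[0x03+5] := {0xde,0xe8,0x68,0x8a,0x97}
#4 dst[0x08+8] := {0xde,0xba,0x2d,0xb8,0xc8,0x1c,0x26,0x1b}
#5 dst[0x04+3] := {0x68,0x8a,0x97}
query mem[0x0c]=0xc8, mem[0x04]=0x68, mem[0x1b]=0xde, mem[0x02]=0x67, mem[0x22]=0xe1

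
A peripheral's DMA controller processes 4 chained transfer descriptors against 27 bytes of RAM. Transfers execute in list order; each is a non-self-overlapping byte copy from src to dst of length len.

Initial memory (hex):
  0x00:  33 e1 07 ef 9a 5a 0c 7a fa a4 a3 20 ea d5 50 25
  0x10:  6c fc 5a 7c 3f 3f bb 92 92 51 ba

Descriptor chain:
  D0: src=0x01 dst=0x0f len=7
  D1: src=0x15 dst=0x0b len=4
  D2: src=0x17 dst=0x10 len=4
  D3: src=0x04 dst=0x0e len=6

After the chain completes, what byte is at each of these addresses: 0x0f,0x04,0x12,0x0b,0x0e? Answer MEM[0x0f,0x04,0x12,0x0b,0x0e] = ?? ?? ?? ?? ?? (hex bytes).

[0] 0x01->0x0f len=7 : e1 07 ef 9a 5a 0c 7a
[1] 0x15->0x0b len=4 : 7a bb 92 92
[2] 0x17->0x10 len=4 : 92 92 51 ba
[3] 0x04->0x0e len=6 : 9a 5a 0c 7a fa a4
query mem[0x0f]=0x5a, mem[0x04]=0x9a, mem[0x12]=0xfa, mem[0x0b]=0x7a, mem[0x0e]=0x9a

MEM[0x0f,0x04,0x12,0x0b,0x0e] = 5a 9a fa 7a 9a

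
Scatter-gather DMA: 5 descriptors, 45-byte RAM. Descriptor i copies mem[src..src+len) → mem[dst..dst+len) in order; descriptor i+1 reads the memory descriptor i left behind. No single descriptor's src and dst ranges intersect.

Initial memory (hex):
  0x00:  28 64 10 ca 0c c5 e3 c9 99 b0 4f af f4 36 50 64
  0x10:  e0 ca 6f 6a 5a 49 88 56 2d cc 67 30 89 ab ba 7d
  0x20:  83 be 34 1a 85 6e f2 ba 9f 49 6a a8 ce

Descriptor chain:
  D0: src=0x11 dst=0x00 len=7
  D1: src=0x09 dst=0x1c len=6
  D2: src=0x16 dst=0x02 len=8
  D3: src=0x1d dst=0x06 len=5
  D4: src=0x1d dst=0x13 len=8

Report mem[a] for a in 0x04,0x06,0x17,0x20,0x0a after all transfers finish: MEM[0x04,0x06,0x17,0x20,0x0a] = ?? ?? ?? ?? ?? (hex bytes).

MEM[0x04,0x06,0x17,0x20,0x0a] = 2d 4f 50 36 50

#0 dst[0x00+7] := {0xca,0x6f,0x6a,0x5a,0x49,0x88,0x56}
#1 dst[0x1c+6] := {0xb0,0x4f,0xaf,0xf4,0x36,0x50}
#2 dst[0x02+8] := {0x88,0x56,0x2d,0xcc,0x67,0x30,0xb0,0x4f}
#3 dst[0x06+5] := {0x4f,0xaf,0xf4,0x36,0x50}
#4 dst[0x13+8] := {0x4f,0xaf,0xf4,0x36,0x50,0x34,0x1a,0x85}
query mem[0x04]=0x2d, mem[0x06]=0x4f, mem[0x17]=0x50, mem[0x20]=0x36, mem[0x0a]=0x50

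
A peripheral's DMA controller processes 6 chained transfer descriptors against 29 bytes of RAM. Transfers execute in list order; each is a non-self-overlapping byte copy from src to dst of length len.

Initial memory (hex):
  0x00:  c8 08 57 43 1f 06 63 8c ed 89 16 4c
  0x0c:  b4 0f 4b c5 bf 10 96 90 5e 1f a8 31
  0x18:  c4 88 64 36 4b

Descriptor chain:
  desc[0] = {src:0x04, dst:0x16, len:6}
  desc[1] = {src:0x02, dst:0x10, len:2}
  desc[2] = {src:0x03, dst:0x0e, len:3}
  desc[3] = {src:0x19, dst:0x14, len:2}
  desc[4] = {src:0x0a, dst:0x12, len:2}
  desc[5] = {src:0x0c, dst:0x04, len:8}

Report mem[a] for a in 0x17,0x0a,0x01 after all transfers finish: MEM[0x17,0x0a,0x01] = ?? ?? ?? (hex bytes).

#0 dst[0x16+6] := {0x1f,0x06,0x63,0x8c,0xed,0x89}
#1 dst[0x10+2] := {0x57,0x43}
#2 dst[0x0e+3] := {0x43,0x1f,0x06}
#3 dst[0x14+2] := {0x8c,0xed}
#4 dst[0x12+2] := {0x16,0x4c}
#5 dst[0x04+8] := {0xb4,0x0f,0x43,0x1f,0x06,0x43,0x16,0x4c}
query mem[0x17]=0x06, mem[0x0a]=0x16, mem[0x01]=0x08

MEM[0x17,0x0a,0x01] = 06 16 08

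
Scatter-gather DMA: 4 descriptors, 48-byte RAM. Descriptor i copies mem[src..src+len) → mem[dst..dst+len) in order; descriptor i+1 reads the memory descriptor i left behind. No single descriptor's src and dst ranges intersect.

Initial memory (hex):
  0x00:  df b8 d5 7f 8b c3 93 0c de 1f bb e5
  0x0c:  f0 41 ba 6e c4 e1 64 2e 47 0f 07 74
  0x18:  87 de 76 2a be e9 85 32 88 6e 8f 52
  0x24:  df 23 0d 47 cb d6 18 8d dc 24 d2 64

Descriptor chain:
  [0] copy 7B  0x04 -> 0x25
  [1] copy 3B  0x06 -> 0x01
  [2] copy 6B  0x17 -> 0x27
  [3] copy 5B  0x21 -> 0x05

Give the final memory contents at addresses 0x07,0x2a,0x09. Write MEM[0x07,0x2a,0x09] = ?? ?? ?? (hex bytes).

MEM[0x07,0x2a,0x09] = 52 76 8b

[0] 0x04->0x25 len=7 : 8b c3 93 0c de 1f bb
[1] 0x06->0x01 len=3 : 93 0c de
[2] 0x17->0x27 len=6 : 74 87 de 76 2a be
[3] 0x21->0x05 len=5 : 6e 8f 52 df 8b
query mem[0x07]=0x52, mem[0x2a]=0x76, mem[0x09]=0x8b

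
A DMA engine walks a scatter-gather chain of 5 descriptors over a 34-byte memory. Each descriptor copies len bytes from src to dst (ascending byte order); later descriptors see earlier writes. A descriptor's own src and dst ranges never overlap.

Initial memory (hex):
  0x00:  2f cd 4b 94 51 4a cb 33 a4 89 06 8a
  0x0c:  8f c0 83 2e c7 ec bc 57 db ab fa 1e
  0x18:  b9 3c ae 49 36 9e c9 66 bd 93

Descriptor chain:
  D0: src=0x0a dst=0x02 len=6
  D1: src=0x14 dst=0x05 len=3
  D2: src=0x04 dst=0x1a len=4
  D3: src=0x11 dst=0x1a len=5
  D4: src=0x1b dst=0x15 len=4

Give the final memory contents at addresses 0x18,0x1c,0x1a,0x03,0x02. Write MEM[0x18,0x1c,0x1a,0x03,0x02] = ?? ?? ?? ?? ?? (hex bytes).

MEM[0x18,0x1c,0x1a,0x03,0x02] = ab 57 ec 8a 06

  after D0: wrote 6B at 0x02 = 068a8fc0832e
  after D1: wrote 3B at 0x05 = dbabfa
  after D2: wrote 4B at 0x1a = 8fdbabfa
  after D3: wrote 5B at 0x1a = ecbc57dbab
  after D4: wrote 4B at 0x15 = bc57dbab
query mem[0x18]=0xab, mem[0x1c]=0x57, mem[0x1a]=0xec, mem[0x03]=0x8a, mem[0x02]=0x06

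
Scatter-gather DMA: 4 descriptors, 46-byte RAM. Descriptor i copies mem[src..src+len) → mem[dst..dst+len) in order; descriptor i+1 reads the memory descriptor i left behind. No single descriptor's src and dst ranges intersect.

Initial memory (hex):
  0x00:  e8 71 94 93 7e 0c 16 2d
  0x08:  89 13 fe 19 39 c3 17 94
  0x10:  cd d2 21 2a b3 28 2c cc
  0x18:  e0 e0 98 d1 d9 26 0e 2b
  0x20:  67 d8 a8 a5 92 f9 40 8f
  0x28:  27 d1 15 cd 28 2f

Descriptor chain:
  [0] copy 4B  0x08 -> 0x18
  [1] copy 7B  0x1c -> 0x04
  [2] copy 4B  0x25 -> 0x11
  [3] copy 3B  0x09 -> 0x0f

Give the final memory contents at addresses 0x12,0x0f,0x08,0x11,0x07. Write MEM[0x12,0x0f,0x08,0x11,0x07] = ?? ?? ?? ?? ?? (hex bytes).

MEM[0x12,0x0f,0x08,0x11,0x07] = 40 d8 67 19 2b

  after D0: wrote 4B at 0x18 = 8913fe19
  after D1: wrote 7B at 0x04 = d9260e2b67d8a8
  after D2: wrote 4B at 0x11 = f9408f27
  after D3: wrote 3B at 0x0f = d8a819
query mem[0x12]=0x40, mem[0x0f]=0xd8, mem[0x08]=0x67, mem[0x11]=0x19, mem[0x07]=0x2b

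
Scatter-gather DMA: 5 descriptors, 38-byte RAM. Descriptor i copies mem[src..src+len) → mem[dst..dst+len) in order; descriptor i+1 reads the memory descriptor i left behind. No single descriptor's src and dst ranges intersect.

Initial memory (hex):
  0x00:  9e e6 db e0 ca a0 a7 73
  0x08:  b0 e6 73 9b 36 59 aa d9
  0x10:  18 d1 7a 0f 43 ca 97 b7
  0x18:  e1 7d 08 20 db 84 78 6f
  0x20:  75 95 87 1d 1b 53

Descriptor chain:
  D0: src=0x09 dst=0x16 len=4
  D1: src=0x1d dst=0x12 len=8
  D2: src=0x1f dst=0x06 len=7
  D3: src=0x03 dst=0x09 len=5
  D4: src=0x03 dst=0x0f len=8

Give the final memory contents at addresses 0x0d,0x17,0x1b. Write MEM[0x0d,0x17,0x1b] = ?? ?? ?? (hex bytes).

  after D0: wrote 4B at 0x16 = e6739b36
  after D1: wrote 8B at 0x12 = 84786f7595871d1b
  after D2: wrote 7B at 0x06 = 6f7595871d1b53
  after D3: wrote 5B at 0x09 = e0caa06f75
  after D4: wrote 8B at 0x0f = e0caa06f7595e0ca
query mem[0x0d]=0x75, mem[0x17]=0x87, mem[0x1b]=0x20

MEM[0x0d,0x17,0x1b] = 75 87 20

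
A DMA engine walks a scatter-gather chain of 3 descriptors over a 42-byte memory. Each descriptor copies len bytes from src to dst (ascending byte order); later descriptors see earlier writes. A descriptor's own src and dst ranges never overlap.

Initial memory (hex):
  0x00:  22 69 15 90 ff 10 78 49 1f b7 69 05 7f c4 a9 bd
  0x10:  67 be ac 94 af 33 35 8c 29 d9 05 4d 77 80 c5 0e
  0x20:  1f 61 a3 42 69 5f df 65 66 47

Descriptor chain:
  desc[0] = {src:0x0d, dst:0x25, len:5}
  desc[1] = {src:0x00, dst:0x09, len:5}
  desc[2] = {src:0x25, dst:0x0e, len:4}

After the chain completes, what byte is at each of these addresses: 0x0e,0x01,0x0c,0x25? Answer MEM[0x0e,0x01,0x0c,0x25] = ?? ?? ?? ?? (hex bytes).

D0: mem[0x25..0x29] <- [c4 a9 bd 67 be]
D1: mem[0x09..0x0d] <- [22 69 15 90 ff]
D2: mem[0x0e..0x11] <- [c4 a9 bd 67]
query mem[0x0e]=0xc4, mem[0x01]=0x69, mem[0x0c]=0x90, mem[0x25]=0xc4

MEM[0x0e,0x01,0x0c,0x25] = c4 69 90 c4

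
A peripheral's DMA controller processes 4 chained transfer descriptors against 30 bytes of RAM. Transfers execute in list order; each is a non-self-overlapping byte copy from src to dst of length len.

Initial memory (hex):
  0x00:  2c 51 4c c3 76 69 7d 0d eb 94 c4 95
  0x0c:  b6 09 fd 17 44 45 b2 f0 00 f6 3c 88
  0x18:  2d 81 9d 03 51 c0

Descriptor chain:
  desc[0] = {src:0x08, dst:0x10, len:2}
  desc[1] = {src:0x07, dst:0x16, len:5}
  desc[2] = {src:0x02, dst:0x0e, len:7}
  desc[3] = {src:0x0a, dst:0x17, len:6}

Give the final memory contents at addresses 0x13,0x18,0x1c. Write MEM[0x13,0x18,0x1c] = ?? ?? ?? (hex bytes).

#0 dst[0x10+2] := {0xeb,0x94}
#1 dst[0x16+5] := {0x0d,0xeb,0x94,0xc4,0x95}
#2 dst[0x0e+7] := {0x4c,0xc3,0x76,0x69,0x7d,0x0d,0xeb}
#3 dst[0x17+6] := {0xc4,0x95,0xb6,0x09,0x4c,0xc3}
query mem[0x13]=0x0d, mem[0x18]=0x95, mem[0x1c]=0xc3

MEM[0x13,0x18,0x1c] = 0d 95 c3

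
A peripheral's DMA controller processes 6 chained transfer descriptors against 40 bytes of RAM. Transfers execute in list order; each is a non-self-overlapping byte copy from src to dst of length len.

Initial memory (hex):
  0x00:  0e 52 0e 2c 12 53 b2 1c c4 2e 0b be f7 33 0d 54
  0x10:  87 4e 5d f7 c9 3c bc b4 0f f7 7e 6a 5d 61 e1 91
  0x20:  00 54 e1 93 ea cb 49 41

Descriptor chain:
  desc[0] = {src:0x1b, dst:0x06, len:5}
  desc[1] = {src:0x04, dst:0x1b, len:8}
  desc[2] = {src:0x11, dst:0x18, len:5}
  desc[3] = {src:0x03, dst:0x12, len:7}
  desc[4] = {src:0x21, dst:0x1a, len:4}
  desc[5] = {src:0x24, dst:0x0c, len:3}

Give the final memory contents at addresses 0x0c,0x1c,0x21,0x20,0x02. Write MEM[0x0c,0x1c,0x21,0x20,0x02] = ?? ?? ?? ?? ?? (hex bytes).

D0: mem[0x06..0x0a] <- [6a 5d 61 e1 91]
D1: mem[0x1b..0x22] <- [12 53 6a 5d 61 e1 91 be]
D2: mem[0x18..0x1c] <- [4e 5d f7 c9 3c]
D3: mem[0x12..0x18] <- [2c 12 53 6a 5d 61 e1]
D4: mem[0x1a..0x1d] <- [91 be 93 ea]
D5: mem[0x0c..0x0e] <- [ea cb 49]
query mem[0x0c]=0xea, mem[0x1c]=0x93, mem[0x21]=0x91, mem[0x20]=0xe1, mem[0x02]=0x0e

MEM[0x0c,0x1c,0x21,0x20,0x02] = ea 93 91 e1 0e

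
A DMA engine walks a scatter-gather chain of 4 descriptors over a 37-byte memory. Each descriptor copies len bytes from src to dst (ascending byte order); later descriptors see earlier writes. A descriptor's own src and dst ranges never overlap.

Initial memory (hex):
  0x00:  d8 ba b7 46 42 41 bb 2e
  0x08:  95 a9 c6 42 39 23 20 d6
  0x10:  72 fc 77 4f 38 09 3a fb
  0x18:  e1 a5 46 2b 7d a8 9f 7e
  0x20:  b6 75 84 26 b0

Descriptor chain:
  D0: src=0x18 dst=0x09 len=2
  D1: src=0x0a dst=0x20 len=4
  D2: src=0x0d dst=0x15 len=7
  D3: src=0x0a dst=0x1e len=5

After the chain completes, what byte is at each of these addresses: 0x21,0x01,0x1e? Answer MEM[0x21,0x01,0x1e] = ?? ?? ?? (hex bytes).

MEM[0x21,0x01,0x1e] = 23 ba a5

  after D0: wrote 2B at 0x09 = e1a5
  after D1: wrote 4B at 0x20 = a5423923
  after D2: wrote 7B at 0x15 = 2320d672fc774f
  after D3: wrote 5B at 0x1e = a542392320
query mem[0x21]=0x23, mem[0x01]=0xba, mem[0x1e]=0xa5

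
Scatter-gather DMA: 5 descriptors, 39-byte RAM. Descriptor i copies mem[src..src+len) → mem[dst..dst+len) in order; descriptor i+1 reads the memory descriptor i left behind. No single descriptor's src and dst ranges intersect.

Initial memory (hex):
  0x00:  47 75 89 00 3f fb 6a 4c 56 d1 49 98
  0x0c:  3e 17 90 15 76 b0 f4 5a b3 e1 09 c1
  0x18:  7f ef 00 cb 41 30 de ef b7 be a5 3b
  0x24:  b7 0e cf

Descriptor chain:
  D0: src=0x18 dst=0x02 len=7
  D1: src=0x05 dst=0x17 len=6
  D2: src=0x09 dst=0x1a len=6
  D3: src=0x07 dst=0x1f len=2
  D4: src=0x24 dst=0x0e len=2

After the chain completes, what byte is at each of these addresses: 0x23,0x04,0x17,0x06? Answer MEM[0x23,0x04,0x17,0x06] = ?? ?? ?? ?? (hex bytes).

MEM[0x23,0x04,0x17,0x06] = 3b 00 cb 41

[0] 0x18->0x02 len=7 : 7f ef 00 cb 41 30 de
[1] 0x05->0x17 len=6 : cb 41 30 de d1 49
[2] 0x09->0x1a len=6 : d1 49 98 3e 17 90
[3] 0x07->0x1f len=2 : 30 de
[4] 0x24->0x0e len=2 : b7 0e
query mem[0x23]=0x3b, mem[0x04]=0x00, mem[0x17]=0xcb, mem[0x06]=0x41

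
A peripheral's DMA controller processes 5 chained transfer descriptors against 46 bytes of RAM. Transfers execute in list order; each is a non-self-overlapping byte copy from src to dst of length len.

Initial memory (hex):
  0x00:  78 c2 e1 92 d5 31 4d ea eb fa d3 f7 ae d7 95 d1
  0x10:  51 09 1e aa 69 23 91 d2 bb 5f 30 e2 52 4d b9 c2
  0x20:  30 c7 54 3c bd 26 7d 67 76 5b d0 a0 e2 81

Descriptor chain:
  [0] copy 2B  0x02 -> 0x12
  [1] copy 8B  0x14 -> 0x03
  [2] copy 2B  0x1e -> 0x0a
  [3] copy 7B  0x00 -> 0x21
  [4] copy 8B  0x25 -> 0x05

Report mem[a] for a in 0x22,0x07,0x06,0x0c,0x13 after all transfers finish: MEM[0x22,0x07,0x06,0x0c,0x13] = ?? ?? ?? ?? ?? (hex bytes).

MEM[0x22,0x07,0x06,0x0c,0x13] = c2 d2 91 e2 92

  after D0: wrote 2B at 0x12 = e192
  after D1: wrote 8B at 0x03 = 692391d2bb5f30e2
  after D2: wrote 2B at 0x0a = b9c2
  after D3: wrote 7B at 0x21 = 78c2e1692391d2
  after D4: wrote 8B at 0x05 = 2391d2765bd0a0e2
query mem[0x22]=0xc2, mem[0x07]=0xd2, mem[0x06]=0x91, mem[0x0c]=0xe2, mem[0x13]=0x92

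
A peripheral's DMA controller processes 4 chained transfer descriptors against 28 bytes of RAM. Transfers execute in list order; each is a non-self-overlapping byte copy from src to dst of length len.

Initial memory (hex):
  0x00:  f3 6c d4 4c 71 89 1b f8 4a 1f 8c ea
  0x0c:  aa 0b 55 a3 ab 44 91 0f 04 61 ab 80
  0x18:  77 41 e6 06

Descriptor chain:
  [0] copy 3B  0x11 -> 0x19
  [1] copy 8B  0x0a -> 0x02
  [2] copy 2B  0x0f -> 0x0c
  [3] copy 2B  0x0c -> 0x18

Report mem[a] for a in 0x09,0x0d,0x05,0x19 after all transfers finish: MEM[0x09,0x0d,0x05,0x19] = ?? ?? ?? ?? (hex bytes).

MEM[0x09,0x0d,0x05,0x19] = 44 ab 0b ab

  after D0: wrote 3B at 0x19 = 44910f
  after D1: wrote 8B at 0x02 = 8ceaaa0b55a3ab44
  after D2: wrote 2B at 0x0c = a3ab
  after D3: wrote 2B at 0x18 = a3ab
query mem[0x09]=0x44, mem[0x0d]=0xab, mem[0x05]=0x0b, mem[0x19]=0xab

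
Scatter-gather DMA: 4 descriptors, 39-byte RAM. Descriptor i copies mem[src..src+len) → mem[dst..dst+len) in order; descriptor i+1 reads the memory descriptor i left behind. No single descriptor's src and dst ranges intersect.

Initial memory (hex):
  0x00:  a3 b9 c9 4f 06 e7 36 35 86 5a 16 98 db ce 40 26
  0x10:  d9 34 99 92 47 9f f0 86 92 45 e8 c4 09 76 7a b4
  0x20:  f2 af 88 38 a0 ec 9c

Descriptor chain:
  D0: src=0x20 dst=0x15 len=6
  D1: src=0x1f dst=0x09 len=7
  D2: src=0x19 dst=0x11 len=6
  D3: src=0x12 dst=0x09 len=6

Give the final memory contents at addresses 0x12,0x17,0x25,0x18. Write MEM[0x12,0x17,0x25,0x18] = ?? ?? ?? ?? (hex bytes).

MEM[0x12,0x17,0x25,0x18] = ec 88 ec 38

  after D0: wrote 6B at 0x15 = f2af8838a0ec
  after D1: wrote 7B at 0x09 = b4f2af8838a0ec
  after D2: wrote 6B at 0x11 = a0ecc409767a
  after D3: wrote 6B at 0x09 = ecc409767a88
query mem[0x12]=0xec, mem[0x17]=0x88, mem[0x25]=0xec, mem[0x18]=0x38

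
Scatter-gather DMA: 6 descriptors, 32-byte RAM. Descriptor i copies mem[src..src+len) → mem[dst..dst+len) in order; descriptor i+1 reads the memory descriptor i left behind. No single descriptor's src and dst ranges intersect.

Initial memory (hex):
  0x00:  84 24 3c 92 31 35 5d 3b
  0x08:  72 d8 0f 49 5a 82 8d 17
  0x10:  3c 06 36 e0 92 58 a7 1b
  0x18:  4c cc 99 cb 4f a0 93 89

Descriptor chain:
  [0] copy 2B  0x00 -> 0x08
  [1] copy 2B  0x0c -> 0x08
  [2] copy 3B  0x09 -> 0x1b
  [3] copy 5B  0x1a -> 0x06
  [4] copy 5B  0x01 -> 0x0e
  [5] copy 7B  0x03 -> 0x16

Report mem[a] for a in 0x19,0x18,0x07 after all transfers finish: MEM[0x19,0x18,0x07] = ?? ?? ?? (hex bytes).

MEM[0x19,0x18,0x07] = 99 35 82

  after D0: wrote 2B at 0x08 = 8424
  after D1: wrote 2B at 0x08 = 5a82
  after D2: wrote 3B at 0x1b = 820f49
  after D3: wrote 5B at 0x06 = 99820f4993
  after D4: wrote 5B at 0x0e = 243c923135
  after D5: wrote 7B at 0x16 = 92313599820f49
query mem[0x19]=0x99, mem[0x18]=0x35, mem[0x07]=0x82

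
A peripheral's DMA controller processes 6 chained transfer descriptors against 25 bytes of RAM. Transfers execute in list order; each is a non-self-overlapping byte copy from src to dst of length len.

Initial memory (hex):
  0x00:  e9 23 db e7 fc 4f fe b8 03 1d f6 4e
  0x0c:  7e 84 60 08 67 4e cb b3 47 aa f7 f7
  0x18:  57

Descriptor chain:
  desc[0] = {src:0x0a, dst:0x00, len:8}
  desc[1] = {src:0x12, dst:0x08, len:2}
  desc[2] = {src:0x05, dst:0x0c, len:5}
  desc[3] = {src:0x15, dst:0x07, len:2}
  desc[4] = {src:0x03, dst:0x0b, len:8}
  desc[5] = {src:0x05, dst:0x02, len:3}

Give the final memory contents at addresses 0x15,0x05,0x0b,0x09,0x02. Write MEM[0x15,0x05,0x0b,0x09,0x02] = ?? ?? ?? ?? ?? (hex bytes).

[0] 0x0a->0x00 len=8 : f6 4e 7e 84 60 08 67 4e
[1] 0x12->0x08 len=2 : cb b3
[2] 0x05->0x0c len=5 : 08 67 4e cb b3
[3] 0x15->0x07 len=2 : aa f7
[4] 0x03->0x0b len=8 : 84 60 08 67 aa f7 b3 f6
[5] 0x05->0x02 len=3 : 08 67 aa
query mem[0x15]=0xaa, mem[0x05]=0x08, mem[0x0b]=0x84, mem[0x09]=0xb3, mem[0x02]=0x08

MEM[0x15,0x05,0x0b,0x09,0x02] = aa 08 84 b3 08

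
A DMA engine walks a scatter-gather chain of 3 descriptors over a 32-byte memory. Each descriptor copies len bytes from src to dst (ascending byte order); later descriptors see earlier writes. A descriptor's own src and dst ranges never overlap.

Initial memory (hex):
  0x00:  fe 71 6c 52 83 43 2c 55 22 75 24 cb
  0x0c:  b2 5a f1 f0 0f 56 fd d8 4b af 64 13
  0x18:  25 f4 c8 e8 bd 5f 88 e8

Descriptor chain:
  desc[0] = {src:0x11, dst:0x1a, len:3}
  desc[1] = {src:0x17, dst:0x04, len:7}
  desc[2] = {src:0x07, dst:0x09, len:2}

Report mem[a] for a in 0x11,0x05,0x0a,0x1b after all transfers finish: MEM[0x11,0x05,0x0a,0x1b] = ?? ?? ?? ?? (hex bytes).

D0: mem[0x1a..0x1c] <- [56 fd d8]
D1: mem[0x04..0x0a] <- [13 25 f4 56 fd d8 5f]
D2: mem[0x09..0x0a] <- [56 fd]
query mem[0x11]=0x56, mem[0x05]=0x25, mem[0x0a]=0xfd, mem[0x1b]=0xfd

MEM[0x11,0x05,0x0a,0x1b] = 56 25 fd fd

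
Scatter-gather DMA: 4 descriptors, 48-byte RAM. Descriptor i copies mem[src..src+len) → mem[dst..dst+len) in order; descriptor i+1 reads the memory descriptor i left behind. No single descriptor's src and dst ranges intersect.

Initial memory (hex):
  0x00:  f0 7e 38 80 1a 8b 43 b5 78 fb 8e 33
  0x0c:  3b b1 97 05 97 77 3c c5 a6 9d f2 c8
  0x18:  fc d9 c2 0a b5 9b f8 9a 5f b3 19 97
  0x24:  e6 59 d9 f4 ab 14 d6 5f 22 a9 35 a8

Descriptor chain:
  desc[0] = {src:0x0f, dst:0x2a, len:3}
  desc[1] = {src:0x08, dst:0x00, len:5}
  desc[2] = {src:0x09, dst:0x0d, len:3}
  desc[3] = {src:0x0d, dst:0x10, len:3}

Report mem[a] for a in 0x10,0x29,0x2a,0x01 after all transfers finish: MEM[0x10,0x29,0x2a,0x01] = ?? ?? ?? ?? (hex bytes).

D0: mem[0x2a..0x2c] <- [05 97 77]
D1: mem[0x00..0x04] <- [78 fb 8e 33 3b]
D2: mem[0x0d..0x0f] <- [fb 8e 33]
D3: mem[0x10..0x12] <- [fb 8e 33]
query mem[0x10]=0xfb, mem[0x29]=0x14, mem[0x2a]=0x05, mem[0x01]=0xfb

MEM[0x10,0x29,0x2a,0x01] = fb 14 05 fb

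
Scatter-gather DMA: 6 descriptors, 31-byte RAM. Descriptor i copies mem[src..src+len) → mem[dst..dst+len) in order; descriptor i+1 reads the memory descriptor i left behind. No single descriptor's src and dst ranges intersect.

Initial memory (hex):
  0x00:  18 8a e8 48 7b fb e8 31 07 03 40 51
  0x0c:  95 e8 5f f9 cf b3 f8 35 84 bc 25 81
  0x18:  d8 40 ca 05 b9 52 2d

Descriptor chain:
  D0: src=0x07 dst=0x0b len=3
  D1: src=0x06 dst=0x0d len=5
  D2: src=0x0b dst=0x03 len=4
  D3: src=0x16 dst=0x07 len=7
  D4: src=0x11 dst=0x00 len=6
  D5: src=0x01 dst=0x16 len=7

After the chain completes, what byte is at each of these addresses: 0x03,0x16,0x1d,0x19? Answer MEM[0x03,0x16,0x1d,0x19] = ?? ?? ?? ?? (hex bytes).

#0 dst[0x0b+3] := {0x31,0x07,0x03}
#1 dst[0x0d+5] := {0xe8,0x31,0x07,0x03,0x40}
#2 dst[0x03+4] := {0x31,0x07,0xe8,0x31}
#3 dst[0x07+7] := {0x25,0x81,0xd8,0x40,0xca,0x05,0xb9}
#4 dst[0x00+6] := {0x40,0xf8,0x35,0x84,0xbc,0x25}
#5 dst[0x16+7] := {0xf8,0x35,0x84,0xbc,0x25,0x31,0x25}
query mem[0x03]=0x84, mem[0x16]=0xf8, mem[0x1d]=0x52, mem[0x19]=0xbc

MEM[0x03,0x16,0x1d,0x19] = 84 f8 52 bc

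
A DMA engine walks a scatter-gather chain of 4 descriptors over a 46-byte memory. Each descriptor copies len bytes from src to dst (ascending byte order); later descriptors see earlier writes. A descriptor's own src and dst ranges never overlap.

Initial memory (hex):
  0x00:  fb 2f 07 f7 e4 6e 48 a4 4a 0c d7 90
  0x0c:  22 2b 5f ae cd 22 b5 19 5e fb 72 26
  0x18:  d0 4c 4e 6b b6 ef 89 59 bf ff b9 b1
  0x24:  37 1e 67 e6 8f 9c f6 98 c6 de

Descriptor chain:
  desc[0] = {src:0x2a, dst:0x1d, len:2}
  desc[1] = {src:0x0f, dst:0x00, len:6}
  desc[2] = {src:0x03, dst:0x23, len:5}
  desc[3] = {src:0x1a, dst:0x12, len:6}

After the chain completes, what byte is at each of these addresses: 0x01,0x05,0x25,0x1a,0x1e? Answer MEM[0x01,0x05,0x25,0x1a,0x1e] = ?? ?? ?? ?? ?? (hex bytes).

MEM[0x01,0x05,0x25,0x1a,0x1e] = cd 5e 5e 4e 98

[0] 0x2a->0x1d len=2 : f6 98
[1] 0x0f->0x00 len=6 : ae cd 22 b5 19 5e
[2] 0x03->0x23 len=5 : b5 19 5e 48 a4
[3] 0x1a->0x12 len=6 : 4e 6b b6 f6 98 59
query mem[0x01]=0xcd, mem[0x05]=0x5e, mem[0x25]=0x5e, mem[0x1a]=0x4e, mem[0x1e]=0x98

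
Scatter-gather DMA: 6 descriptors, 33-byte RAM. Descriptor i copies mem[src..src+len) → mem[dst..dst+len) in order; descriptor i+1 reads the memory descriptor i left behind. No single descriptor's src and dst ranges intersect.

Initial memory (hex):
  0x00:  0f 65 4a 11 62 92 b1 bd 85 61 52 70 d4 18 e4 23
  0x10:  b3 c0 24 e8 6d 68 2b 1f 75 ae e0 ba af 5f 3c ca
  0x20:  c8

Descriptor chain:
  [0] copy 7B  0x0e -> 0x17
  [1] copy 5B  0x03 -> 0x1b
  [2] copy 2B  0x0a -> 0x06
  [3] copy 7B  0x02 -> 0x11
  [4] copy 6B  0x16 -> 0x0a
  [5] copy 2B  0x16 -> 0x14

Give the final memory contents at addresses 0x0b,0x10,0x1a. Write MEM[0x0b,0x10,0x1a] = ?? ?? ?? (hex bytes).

D0: mem[0x17..0x1d] <- [e4 23 b3 c0 24 e8 6d]
D1: mem[0x1b..0x1f] <- [11 62 92 b1 bd]
D2: mem[0x06..0x07] <- [52 70]
D3: mem[0x11..0x17] <- [4a 11 62 92 52 70 85]
D4: mem[0x0a..0x0f] <- [70 85 23 b3 c0 11]
D5: mem[0x14..0x15] <- [70 85]
query mem[0x0b]=0x85, mem[0x10]=0xb3, mem[0x1a]=0xc0

MEM[0x0b,0x10,0x1a] = 85 b3 c0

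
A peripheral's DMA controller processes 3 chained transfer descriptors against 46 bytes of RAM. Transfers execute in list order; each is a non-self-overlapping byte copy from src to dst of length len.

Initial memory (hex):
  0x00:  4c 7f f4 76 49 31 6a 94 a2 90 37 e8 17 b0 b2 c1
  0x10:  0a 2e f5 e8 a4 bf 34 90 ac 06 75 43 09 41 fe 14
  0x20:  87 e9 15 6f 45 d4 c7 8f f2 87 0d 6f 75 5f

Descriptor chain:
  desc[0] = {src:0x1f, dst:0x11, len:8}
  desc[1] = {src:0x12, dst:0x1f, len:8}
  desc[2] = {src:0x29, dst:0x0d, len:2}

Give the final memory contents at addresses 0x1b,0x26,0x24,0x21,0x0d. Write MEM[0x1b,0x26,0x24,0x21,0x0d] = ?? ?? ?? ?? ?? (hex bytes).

  after D0: wrote 8B at 0x11 = 1487e9156f45d4c7
  after D1: wrote 8B at 0x1f = 87e9156f45d4c706
  after D2: wrote 2B at 0x0d = 870d
query mem[0x1b]=0x43, mem[0x26]=0x06, mem[0x24]=0xd4, mem[0x21]=0x15, mem[0x0d]=0x87

MEM[0x1b,0x26,0x24,0x21,0x0d] = 43 06 d4 15 87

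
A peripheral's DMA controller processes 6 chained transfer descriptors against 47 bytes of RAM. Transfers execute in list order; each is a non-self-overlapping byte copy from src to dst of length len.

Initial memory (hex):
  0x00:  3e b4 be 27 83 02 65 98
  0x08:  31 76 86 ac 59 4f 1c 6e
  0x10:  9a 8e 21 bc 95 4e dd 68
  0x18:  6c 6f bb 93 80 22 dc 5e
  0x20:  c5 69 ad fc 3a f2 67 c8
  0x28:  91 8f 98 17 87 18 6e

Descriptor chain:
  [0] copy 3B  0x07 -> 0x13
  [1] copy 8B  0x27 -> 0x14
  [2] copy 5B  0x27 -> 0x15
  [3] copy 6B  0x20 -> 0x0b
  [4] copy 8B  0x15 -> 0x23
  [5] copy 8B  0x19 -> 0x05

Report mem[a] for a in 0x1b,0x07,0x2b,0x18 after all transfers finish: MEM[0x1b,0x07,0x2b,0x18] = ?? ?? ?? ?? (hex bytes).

  after D0: wrote 3B at 0x13 = 983176
  after D1: wrote 8B at 0x14 = c8918f981787186e
  after D2: wrote 5B at 0x15 = c8918f9817
  after D3: wrote 6B at 0x0b = c569adfc3af2
  after D4: wrote 8B at 0x23 = c8918f9817186e80
  after D5: wrote 8B at 0x05 = 17186e8022dc5ec5
query mem[0x1b]=0x6e, mem[0x07]=0x6e, mem[0x2b]=0x17, mem[0x18]=0x98

MEM[0x1b,0x07,0x2b,0x18] = 6e 6e 17 98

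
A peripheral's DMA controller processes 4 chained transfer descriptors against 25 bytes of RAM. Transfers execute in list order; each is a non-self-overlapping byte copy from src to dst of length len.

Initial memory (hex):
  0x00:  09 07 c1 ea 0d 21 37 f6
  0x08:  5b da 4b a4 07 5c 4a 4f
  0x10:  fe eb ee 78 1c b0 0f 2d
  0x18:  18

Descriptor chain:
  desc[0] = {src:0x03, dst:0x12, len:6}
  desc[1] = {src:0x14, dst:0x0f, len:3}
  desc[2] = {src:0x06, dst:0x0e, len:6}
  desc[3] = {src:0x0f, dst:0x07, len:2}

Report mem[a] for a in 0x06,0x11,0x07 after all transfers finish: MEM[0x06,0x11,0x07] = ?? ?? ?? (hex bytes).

[0] 0x03->0x12 len=6 : ea 0d 21 37 f6 5b
[1] 0x14->0x0f len=3 : 21 37 f6
[2] 0x06->0x0e len=6 : 37 f6 5b da 4b a4
[3] 0x0f->0x07 len=2 : f6 5b
query mem[0x06]=0x37, mem[0x11]=0xda, mem[0x07]=0xf6

MEM[0x06,0x11,0x07] = 37 da f6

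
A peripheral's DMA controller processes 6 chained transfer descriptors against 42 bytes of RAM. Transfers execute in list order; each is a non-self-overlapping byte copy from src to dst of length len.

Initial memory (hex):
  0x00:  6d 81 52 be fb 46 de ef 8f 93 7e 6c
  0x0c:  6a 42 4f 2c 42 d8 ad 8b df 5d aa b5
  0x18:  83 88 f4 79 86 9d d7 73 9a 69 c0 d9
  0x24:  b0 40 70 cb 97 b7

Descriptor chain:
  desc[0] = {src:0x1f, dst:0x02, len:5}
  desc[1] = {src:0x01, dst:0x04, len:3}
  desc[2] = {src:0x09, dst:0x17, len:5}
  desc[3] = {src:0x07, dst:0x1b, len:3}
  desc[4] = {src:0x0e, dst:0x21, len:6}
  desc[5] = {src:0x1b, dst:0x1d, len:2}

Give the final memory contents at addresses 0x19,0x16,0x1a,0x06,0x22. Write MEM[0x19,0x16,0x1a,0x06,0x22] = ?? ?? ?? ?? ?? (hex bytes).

MEM[0x19,0x16,0x1a,0x06,0x22] = 6c aa 6a 9a 2c

#0 dst[0x02+5] := {0x73,0x9a,0x69,0xc0,0xd9}
#1 dst[0x04+3] := {0x81,0x73,0x9a}
#2 dst[0x17+5] := {0x93,0x7e,0x6c,0x6a,0x42}
#3 dst[0x1b+3] := {0xef,0x8f,0x93}
#4 dst[0x21+6] := {0x4f,0x2c,0x42,0xd8,0xad,0x8b}
#5 dst[0x1d+2] := {0xef,0x8f}
query mem[0x19]=0x6c, mem[0x16]=0xaa, mem[0x1a]=0x6a, mem[0x06]=0x9a, mem[0x22]=0x2c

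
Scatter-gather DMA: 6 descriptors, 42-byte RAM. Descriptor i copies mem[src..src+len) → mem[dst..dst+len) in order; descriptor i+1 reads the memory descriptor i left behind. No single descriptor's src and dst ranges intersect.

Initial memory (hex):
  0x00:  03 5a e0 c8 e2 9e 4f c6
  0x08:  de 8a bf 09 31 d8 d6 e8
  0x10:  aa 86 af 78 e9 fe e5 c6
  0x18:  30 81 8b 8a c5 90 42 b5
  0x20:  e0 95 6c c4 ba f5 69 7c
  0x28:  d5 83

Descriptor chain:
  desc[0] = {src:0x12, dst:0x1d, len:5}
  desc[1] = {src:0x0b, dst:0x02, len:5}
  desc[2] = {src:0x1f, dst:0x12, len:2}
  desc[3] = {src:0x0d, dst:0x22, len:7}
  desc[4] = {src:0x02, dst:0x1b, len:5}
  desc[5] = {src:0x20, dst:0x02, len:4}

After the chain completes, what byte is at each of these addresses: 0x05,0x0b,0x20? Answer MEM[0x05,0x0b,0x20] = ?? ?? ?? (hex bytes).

[0] 0x12->0x1d len=5 : af 78 e9 fe e5
[1] 0x0b->0x02 len=5 : 09 31 d8 d6 e8
[2] 0x1f->0x12 len=2 : e9 fe
[3] 0x0d->0x22 len=7 : d8 d6 e8 aa 86 e9 fe
[4] 0x02->0x1b len=5 : 09 31 d8 d6 e8
[5] 0x20->0x02 len=4 : fe e5 d8 d6
query mem[0x05]=0xd6, mem[0x0b]=0x09, mem[0x20]=0xfe

MEM[0x05,0x0b,0x20] = d6 09 fe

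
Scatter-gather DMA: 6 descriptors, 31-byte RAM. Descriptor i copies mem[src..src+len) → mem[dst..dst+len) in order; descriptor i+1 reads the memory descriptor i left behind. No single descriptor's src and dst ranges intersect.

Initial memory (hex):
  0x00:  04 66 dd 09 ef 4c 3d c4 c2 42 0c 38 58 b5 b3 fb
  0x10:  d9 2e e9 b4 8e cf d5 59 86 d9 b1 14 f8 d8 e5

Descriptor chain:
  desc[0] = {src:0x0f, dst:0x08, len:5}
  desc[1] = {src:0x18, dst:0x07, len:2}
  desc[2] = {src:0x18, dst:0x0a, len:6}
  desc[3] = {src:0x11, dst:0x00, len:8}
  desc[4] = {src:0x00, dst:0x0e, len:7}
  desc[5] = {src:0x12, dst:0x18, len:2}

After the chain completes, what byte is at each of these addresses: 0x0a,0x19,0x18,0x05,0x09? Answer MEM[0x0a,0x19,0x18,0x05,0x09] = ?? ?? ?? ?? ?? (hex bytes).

MEM[0x0a,0x19,0x18,0x05,0x09] = 86 d5 cf d5 d9

[0] 0x0f->0x08 len=5 : fb d9 2e e9 b4
[1] 0x18->0x07 len=2 : 86 d9
[2] 0x18->0x0a len=6 : 86 d9 b1 14 f8 d8
[3] 0x11->0x00 len=8 : 2e e9 b4 8e cf d5 59 86
[4] 0x00->0x0e len=7 : 2e e9 b4 8e cf d5 59
[5] 0x12->0x18 len=2 : cf d5
query mem[0x0a]=0x86, mem[0x19]=0xd5, mem[0x18]=0xcf, mem[0x05]=0xd5, mem[0x09]=0xd9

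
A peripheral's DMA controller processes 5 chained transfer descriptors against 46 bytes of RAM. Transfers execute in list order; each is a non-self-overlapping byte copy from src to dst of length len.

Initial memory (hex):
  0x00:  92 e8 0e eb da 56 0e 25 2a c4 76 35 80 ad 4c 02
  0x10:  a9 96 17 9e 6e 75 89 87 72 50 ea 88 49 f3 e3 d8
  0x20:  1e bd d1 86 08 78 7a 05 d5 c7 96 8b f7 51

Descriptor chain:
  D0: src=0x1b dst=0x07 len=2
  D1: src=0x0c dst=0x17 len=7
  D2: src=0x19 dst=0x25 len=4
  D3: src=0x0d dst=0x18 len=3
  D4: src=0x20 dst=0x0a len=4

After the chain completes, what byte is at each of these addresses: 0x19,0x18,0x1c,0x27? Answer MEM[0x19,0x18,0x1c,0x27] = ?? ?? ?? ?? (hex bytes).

MEM[0x19,0x18,0x1c,0x27] = 4c ad 96 a9

[0] 0x1b->0x07 len=2 : 88 49
[1] 0x0c->0x17 len=7 : 80 ad 4c 02 a9 96 17
[2] 0x19->0x25 len=4 : 4c 02 a9 96
[3] 0x0d->0x18 len=3 : ad 4c 02
[4] 0x20->0x0a len=4 : 1e bd d1 86
query mem[0x19]=0x4c, mem[0x18]=0xad, mem[0x1c]=0x96, mem[0x27]=0xa9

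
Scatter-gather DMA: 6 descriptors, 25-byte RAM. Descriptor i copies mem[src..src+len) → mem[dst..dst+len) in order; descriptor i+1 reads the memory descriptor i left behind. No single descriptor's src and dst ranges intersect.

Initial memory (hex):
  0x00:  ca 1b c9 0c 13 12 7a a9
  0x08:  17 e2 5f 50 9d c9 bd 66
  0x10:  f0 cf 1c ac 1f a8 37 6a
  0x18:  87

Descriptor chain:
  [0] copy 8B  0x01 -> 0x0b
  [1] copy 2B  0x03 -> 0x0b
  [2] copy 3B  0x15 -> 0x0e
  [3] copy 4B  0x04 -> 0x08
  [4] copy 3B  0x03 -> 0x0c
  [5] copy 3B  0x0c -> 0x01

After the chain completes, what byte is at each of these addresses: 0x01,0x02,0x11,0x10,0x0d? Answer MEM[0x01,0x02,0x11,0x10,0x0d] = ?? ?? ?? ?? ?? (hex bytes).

D0: mem[0x0b..0x12] <- [1b c9 0c 13 12 7a a9 17]
D1: mem[0x0b..0x0c] <- [0c 13]
D2: mem[0x0e..0x10] <- [a8 37 6a]
D3: mem[0x08..0x0b] <- [13 12 7a a9]
D4: mem[0x0c..0x0e] <- [0c 13 12]
D5: mem[0x01..0x03] <- [0c 13 12]
query mem[0x01]=0x0c, mem[0x02]=0x13, mem[0x11]=0xa9, mem[0x10]=0x6a, mem[0x0d]=0x13

MEM[0x01,0x02,0x11,0x10,0x0d] = 0c 13 a9 6a 13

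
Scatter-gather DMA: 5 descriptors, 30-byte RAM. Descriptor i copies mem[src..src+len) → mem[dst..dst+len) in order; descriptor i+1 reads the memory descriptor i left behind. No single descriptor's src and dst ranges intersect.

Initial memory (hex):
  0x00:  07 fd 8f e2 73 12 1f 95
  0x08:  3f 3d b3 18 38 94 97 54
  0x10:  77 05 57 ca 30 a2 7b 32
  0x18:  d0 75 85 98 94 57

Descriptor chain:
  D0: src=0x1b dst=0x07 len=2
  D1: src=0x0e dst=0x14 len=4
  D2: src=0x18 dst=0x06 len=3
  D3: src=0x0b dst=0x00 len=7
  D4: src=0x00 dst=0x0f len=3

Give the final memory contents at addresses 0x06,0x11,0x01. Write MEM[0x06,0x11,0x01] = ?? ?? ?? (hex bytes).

  after D0: wrote 2B at 0x07 = 9894
  after D1: wrote 4B at 0x14 = 97547705
  after D2: wrote 3B at 0x06 = d07585
  after D3: wrote 7B at 0x00 = 18389497547705
  after D4: wrote 3B at 0x0f = 183894
query mem[0x06]=0x05, mem[0x11]=0x94, mem[0x01]=0x38

MEM[0x06,0x11,0x01] = 05 94 38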